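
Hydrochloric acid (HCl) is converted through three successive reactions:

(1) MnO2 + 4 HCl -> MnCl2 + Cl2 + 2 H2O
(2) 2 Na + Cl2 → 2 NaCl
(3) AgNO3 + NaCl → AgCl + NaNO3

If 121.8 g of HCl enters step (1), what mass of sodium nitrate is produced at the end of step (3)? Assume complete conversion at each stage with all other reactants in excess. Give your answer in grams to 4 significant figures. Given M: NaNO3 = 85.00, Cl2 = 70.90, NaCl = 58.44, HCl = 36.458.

n(HCl) = 121.8 / 36.458 = 3.3408 mol.
Reaction (1): HCl→Cl2 ratio 4:1 ⇒ n(Cl2) = 0.83521 mol.
Reaction (2): Cl2→NaCl ratio 1:2 ⇒ n(NaCl) = 1.6704 mol.
Reaction (3): NaCl→NaNO3 ratio 1:1 ⇒ n(NaNO3) = 1.6704 mol.
Mass of NaNO3 = 1.6704 × 85.00 = 141.99 g.

142.0 g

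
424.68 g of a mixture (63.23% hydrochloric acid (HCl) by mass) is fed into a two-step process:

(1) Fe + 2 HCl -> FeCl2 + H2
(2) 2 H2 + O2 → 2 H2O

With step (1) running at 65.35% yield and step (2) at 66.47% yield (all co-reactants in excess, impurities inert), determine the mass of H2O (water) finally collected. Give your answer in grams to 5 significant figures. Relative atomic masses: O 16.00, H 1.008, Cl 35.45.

Pure HCl = 424.68 × 0.6323 = 268.525 g.
M(HCl) = 1.008 + 35.45 = 36.458 g/mol.
M(H2O) = 2(1.008) + 16.00 = 18.016 g/mol.
n(HCl) = 268.525 / 36.458 = 7.36533 mol.
Step 1 (HCl:H2 = 2:1): theoretical n(H2) = 3.68266 mol; at 65.35% yield, n(H2) = 2.40662 mol.
Step 2 (H2:H2O = 2:2): theoretical n(H2O) = 2.40662 mol, so theoretical mass = 2.40662 × 18.016 = 43.3577 g.
At 66.47% yield, actual mass of H2O = 43.3577 × 0.6647 = 28.8199 g.

28.820 g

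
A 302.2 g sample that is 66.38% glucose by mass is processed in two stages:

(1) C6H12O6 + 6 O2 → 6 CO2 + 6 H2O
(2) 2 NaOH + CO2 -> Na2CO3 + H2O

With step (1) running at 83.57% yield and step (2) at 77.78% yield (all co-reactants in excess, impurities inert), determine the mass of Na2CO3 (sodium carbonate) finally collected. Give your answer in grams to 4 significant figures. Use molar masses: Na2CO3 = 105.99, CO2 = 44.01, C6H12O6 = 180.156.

460.3 g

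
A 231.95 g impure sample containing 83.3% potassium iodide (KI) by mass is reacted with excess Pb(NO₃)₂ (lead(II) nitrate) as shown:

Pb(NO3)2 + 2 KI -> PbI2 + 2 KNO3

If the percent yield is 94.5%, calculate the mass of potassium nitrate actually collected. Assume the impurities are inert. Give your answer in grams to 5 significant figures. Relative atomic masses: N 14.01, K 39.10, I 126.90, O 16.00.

Pure KI available = 231.95 g × 0.833 = 193.214 g.
M(KI) = 39.10 + 126.90 = 166.00 g/mol.
M(KNO3) = 39.10 + 14.01 + 3(16.00) = 101.11 g/mol.
n(KI) = 193.214 g / 166.00 g/mol = 1.16394 mol.
From the equation the KI:KNO3 mole ratio is 2:2, so n(KNO3) = 1.16394 × 2/2 = 1.16394 mol.
Mass of KNO3 = 1.16394 mol × 101.11 g/mol = 117.686 g.
Actual mass collected = 117.686 g × 0.945 = 111.213 g.

111.21 g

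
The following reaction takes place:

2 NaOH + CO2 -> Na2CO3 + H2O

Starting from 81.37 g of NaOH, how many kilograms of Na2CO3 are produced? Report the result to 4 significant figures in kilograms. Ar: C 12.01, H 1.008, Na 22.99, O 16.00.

M(NaOH) = 22.99 + 16.00 + 1.008 = 39.998 g/mol.
M(Na2CO3) = 2(22.99) + 12.01 + 3(16.00) = 105.99 g/mol.
n(NaOH) = 81.370 g / 39.998 g/mol = 2.0344 mol.
From the equation the NaOH:Na2CO3 mole ratio is 2:1, so n(Na2CO3) = 2.0344 × 1/2 = 1.0172 mol.
Mass of Na2CO3 = 1.0172 mol × 105.99 g/mol = 107.81 g.
Converting to kg: 107.81 g = 0.1078 kg.

0.1078 kg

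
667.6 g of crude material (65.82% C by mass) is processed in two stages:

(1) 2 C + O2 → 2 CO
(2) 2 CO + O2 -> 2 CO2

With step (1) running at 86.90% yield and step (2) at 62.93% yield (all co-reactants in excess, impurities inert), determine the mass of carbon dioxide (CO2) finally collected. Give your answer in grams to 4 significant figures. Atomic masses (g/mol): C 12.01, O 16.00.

880.6 g

Pure C = 667.6 × 0.6582 = 439.41 g.
M(C) = 12.01 g/mol.
M(CO2) = 12.01 + 2(16.00) = 44.01 g/mol.
n(C) = 439.41 / 12.01 = 36.587 mol.
Step 1 (C:CO = 2:2): theoretical n(CO) = 36.587 mol; at 86.90% yield, n(CO) = 31.794 mol.
Step 2 (CO:CO2 = 2:2): theoretical n(CO2) = 31.794 mol, so theoretical mass = 31.794 × 44.01 = 1399.3 g.
At 62.93% yield, actual mass of CO2 = 1399.3 × 0.6293 = 880.56 g.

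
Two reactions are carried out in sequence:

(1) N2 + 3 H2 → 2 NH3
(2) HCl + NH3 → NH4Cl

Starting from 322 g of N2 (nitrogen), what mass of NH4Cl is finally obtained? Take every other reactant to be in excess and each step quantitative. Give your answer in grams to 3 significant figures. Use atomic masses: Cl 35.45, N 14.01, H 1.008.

M(N2) = 2(14.01) = 28.02 g/mol.
M(NH4Cl) = 14.01 + 4(1.008) + 35.45 = 53.492 g/mol.
n(N2) = 322.0 / 28.02 = 11.49 mol.
Step 1 gives a 1:2 ratio of N2 to NH3, so n(NH3) = 22.98 mol.
In step 2 the NH3:NH4Cl ratio is 1:1, so n(NH4Cl) = 22.98 mol.
Mass of NH4Cl = 22.98 × 53.492 = 1229 g.

1230 g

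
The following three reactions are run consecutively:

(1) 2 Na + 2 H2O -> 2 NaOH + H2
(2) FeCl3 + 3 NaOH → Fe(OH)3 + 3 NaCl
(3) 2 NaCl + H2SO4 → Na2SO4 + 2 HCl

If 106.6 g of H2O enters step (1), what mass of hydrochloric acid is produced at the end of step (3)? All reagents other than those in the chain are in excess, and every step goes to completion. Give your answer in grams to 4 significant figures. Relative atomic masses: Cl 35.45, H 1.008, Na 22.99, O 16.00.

215.7 g

M(H2O) = 2(1.008) + 16.00 = 18.016 g/mol.
M(HCl) = 1.008 + 35.45 = 36.458 g/mol.
n(H2O) = 106.6 / 18.016 = 5.9170 mol.
Reaction (1): H2O→NaOH ratio 2:2 ⇒ n(NaOH) = 5.9170 mol.
Reaction (2): NaOH→NaCl ratio 3:3 ⇒ n(NaCl) = 5.9170 mol.
Reaction (3): NaCl→HCl ratio 2:2 ⇒ n(HCl) = 5.9170 mol.
Mass of HCl = 5.9170 × 36.458 = 215.72 g.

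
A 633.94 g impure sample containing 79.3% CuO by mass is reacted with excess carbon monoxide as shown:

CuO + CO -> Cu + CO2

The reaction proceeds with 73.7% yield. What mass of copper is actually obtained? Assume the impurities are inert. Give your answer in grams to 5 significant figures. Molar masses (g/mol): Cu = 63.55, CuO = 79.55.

295.98 g

Pure CuO available = 633.94 g × 0.793 = 502.714 g.
n(CuO) = 502.714 g / 79.55 g/mol = 6.31948 mol.
From the equation the CuO:Cu mole ratio is 1:1, so n(Cu) = 6.31948 × 1/1 = 6.31948 mol.
Mass of Cu = 6.31948 mol × 63.55 g/mol = 401.603 g.
Actual mass collected = 401.603 g × 0.737 = 295.981 g.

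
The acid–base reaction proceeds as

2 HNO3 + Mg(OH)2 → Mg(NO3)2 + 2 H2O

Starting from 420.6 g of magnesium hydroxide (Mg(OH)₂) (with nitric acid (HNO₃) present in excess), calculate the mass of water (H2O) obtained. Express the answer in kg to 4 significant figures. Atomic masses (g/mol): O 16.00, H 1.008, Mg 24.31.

M(Mg(OH)2) = 24.31 + 2(16.00) + 2(1.008) = 58.326 g/mol.
M(H2O) = 2(1.008) + 16.00 = 18.016 g/mol.
n(Mg(OH)2) = 420.60 g / 58.326 g/mol = 7.2112 mol.
From the equation the Mg(OH)2:H2O mole ratio is 1:2, so n(H2O) = 7.2112 × 2/1 = 14.422 mol.
Mass of H2O = 14.422 mol × 18.016 g/mol = 259.83 g.
Converting to kg: 259.83 g = 0.2598 kg.

0.2598 kg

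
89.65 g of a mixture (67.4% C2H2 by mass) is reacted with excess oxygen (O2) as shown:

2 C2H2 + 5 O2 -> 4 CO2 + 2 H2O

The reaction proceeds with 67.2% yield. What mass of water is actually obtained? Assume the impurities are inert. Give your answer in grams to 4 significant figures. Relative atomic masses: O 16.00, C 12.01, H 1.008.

28.10 g

Pure C2H2 available = 89.65 g × 0.674 = 60.424 g.
M(C2H2) = 2(12.01) + 2(1.008) = 26.036 g/mol.
M(H2O) = 2(1.008) + 16.00 = 18.016 g/mol.
n(C2H2) = 60.424 g / 26.036 g/mol = 2.3208 mol.
From the equation the C2H2:H2O mole ratio is 2:2, so n(H2O) = 2.3208 × 2/2 = 2.3208 mol.
Mass of H2O = 2.3208 mol × 18.016 g/mol = 41.811 g.
Actual mass collected = 41.811 g × 0.672 = 28.097 g.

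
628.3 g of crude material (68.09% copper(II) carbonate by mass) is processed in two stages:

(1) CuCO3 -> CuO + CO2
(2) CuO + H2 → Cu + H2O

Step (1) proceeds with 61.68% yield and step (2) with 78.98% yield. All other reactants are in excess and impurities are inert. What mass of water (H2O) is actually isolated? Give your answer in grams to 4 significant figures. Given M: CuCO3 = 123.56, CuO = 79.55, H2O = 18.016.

30.39 g

Pure CuCO3 = 628.3 × 0.6809 = 427.81 g.
n(CuCO3) = 427.81 / 123.56 = 3.4624 mol.
Step 1 (CuCO3:CuO = 1:1): theoretical n(CuO) = 3.4624 mol; at 61.68% yield, n(CuO) = 2.1356 mol.
Step 2 (CuO:H2O = 1:1): theoretical n(H2O) = 2.1356 mol, so theoretical mass = 2.1356 × 18.016 = 38.475 g.
At 78.98% yield, actual mass of H2O = 38.475 × 0.7898 = 30.387 g.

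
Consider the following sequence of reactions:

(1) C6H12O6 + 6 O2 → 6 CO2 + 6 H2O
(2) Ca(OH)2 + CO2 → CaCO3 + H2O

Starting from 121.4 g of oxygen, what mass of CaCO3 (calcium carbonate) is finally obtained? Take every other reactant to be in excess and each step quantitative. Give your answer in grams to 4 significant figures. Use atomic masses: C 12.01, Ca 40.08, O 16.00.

M(O2) = 2(16.00) = 32.00 g/mol.
M(CaCO3) = 40.08 + 12.01 + 3(16.00) = 100.09 g/mol.
n(O2) = 121.40 / 32.00 = 3.7938 mol.
Step 1 gives a 6:6 ratio of O2 to CO2, so n(CO2) = 3.7938 mol.
In step 2 the CO2:CaCO3 ratio is 1:1, so n(CaCO3) = 3.7938 mol.
Mass of CaCO3 = 3.7938 × 100.09 = 379.72 g.

379.7 g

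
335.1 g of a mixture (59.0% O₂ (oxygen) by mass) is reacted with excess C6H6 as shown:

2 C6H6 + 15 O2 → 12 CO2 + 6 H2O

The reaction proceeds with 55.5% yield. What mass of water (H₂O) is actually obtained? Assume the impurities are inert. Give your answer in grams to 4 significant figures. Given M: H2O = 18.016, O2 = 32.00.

24.71 g

Pure O2 available = 335.1 g × 0.590 = 197.71 g.
n(O2) = 197.71 g / 32.00 g/mol = 6.1784 mol.
From the equation the O2:H2O mole ratio is 15:6, so n(H2O) = 6.1784 × 6/15 = 2.4714 mol.
Mass of H2O = 2.4714 mol × 18.016 g/mol = 44.524 g.
Actual mass collected = 44.524 g × 0.555 = 24.711 g.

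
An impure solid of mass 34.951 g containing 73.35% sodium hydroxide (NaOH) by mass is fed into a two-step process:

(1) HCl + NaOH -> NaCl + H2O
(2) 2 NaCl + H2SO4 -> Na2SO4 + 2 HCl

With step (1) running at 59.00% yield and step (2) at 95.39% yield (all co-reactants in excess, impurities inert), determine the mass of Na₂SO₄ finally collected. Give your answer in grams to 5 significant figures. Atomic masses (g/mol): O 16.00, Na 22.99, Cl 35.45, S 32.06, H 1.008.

25.619 g

Pure NaOH = 34.951 × 0.7335 = 25.6366 g.
M(NaOH) = 22.99 + 16.00 + 1.008 = 39.998 g/mol.
M(Na2SO4) = 2(22.99) + 32.06 + 4(16.00) = 142.04 g/mol.
n(NaOH) = 25.6366 / 39.998 = 0.640946 mol.
Step 1 (NaOH:NaCl = 1:1): theoretical n(NaCl) = 0.640946 mol; at 59.00% yield, n(NaCl) = 0.378158 mol.
Step 2 (NaCl:Na2SO4 = 2:1): theoretical n(Na2SO4) = 0.189079 mol, so theoretical mass = 0.189079 × 142.04 = 26.8568 g.
At 95.39% yield, actual mass of Na2SO4 = 26.8568 × 0.9539 = 25.6187 g.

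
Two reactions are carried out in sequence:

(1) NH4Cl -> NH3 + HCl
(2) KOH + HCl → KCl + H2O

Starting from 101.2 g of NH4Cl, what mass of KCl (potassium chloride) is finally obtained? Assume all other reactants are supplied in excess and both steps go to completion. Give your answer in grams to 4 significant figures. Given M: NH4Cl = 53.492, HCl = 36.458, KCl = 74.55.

141.0 g

n(NH4Cl) = 101.20 / 53.492 = 1.8919 mol.
Step 1 gives a 1:1 ratio of NH4Cl to HCl, so n(HCl) = 1.8919 mol.
In step 2 the HCl:KCl ratio is 1:1, so n(KCl) = 1.8919 mol.
Mass of KCl = 1.8919 × 74.55 = 141.04 g.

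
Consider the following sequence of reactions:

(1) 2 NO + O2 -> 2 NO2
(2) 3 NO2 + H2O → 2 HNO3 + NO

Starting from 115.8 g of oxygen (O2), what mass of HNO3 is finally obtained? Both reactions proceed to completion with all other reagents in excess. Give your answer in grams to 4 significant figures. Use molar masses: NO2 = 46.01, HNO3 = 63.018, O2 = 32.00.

n(O2) = 115.80 / 32.00 = 3.6187 mol.
Step 1 gives a 1:2 ratio of O2 to NO2, so n(NO2) = 7.2375 mol.
In step 2 the NO2:HNO3 ratio is 3:2, so n(HNO3) = 4.8250 mol.
Mass of HNO3 = 4.8250 × 63.018 = 304.06 g.

304.1 g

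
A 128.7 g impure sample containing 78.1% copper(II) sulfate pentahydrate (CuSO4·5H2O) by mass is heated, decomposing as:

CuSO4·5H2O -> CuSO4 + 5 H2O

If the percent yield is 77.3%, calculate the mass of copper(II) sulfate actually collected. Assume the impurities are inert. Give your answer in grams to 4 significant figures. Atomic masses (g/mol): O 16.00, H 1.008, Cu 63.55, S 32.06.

49.67 g

Pure CuSO4·5H2O available = 128.7 g × 0.781 = 100.51 g.
M(CuSO4·5H2O) = 63.55 + 32.06 + 9(16.00) + 10(1.008) = 249.69 g/mol.
M(CuSO4) = 63.55 + 32.06 + 4(16.00) = 159.61 g/mol.
n(CuSO4·5H2O) = 100.51 g / 249.69 g/mol = 0.40256 mol.
From the equation the CuSO4·5H2O:CuSO4 mole ratio is 1:1, so n(CuSO4) = 0.40256 × 1/1 = 0.40256 mol.
Mass of CuSO4 = 0.40256 mol × 159.61 g/mol = 64.252 g.
Actual mass collected = 64.252 g × 0.773 = 49.667 g.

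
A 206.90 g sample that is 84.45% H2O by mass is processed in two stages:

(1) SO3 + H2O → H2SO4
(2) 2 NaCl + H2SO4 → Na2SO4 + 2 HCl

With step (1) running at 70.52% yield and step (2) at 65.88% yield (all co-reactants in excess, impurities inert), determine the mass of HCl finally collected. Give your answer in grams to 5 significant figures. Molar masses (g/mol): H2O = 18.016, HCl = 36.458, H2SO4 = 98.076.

328.54 g

Pure H2O = 206.90 × 0.8445 = 174.727 g.
n(H2O) = 174.727 / 18.016 = 9.69844 mol.
Step 1 (H2O:H2SO4 = 1:1): theoretical n(H2SO4) = 9.69844 mol; at 70.52% yield, n(H2SO4) = 6.83934 mol.
Step 2 (H2SO4:HCl = 1:2): theoretical n(HCl) = 13.6787 mol, so theoretical mass = 13.6787 × 36.458 = 498.697 g.
At 65.88% yield, actual mass of HCl = 498.697 × 0.6588 = 328.542 g.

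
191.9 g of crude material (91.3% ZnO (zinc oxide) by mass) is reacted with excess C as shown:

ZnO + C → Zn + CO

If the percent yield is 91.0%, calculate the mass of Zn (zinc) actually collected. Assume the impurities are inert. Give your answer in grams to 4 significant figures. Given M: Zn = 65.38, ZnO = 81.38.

128.1 g

Pure ZnO available = 191.9 g × 0.913 = 175.20 g.
n(ZnO) = 175.20 g / 81.38 g/mol = 2.1529 mol.
From the equation the ZnO:Zn mole ratio is 1:1, so n(Zn) = 2.1529 × 1/1 = 2.1529 mol.
Mass of Zn = 2.1529 mol × 65.38 g/mol = 140.76 g.
Actual mass collected = 140.76 g × 0.910 = 128.09 g.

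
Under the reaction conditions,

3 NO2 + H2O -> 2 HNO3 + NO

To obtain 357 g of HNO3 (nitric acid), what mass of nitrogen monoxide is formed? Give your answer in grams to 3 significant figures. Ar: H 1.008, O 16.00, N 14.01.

85.0 g

M(HNO3) = 1.008 + 14.01 + 3(16.00) = 63.018 g/mol.
M(NO) = 14.01 + 16.00 = 30.01 g/mol.
n(HNO3) = 357.0 g / 63.018 g/mol = 5.665 mol.
From the equation the HNO3:NO mole ratio is 2:1, so n(NO) = 5.665 × 1/2 = 2.833 mol.
Mass of NO = 2.833 mol × 30.01 g/mol = 85.00 g.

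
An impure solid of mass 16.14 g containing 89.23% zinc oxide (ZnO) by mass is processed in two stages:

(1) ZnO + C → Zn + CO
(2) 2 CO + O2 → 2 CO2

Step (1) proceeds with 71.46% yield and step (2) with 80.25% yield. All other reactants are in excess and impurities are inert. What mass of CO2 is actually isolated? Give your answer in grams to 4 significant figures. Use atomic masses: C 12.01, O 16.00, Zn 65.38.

4.466 g

Pure ZnO = 16.14 × 0.8923 = 14.402 g.
M(ZnO) = 65.38 + 16.00 = 81.38 g/mol.
M(CO2) = 12.01 + 2(16.00) = 44.01 g/mol.
n(ZnO) = 14.402 / 81.38 = 0.17697 mol.
Step 1 (ZnO:CO = 1:1): theoretical n(CO) = 0.17697 mol; at 71.46% yield, n(CO) = 0.12646 mol.
Step 2 (CO:CO2 = 2:2): theoretical n(CO2) = 0.12646 mol, so theoretical mass = 0.12646 × 44.01 = 5.5656 g.
At 80.25% yield, actual mass of CO2 = 5.5656 × 0.8025 = 4.4664 g.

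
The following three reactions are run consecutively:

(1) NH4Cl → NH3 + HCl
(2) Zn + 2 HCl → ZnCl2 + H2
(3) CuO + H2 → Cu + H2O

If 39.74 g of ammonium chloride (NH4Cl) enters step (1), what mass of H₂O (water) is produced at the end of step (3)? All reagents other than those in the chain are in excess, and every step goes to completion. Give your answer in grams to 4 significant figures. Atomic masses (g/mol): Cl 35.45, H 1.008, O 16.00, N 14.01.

6.692 g

M(NH4Cl) = 14.01 + 4(1.008) + 35.45 = 53.492 g/mol.
M(H2O) = 2(1.008) + 16.00 = 18.016 g/mol.
n(NH4Cl) = 39.74 / 53.492 = 0.74291 mol.
Reaction (1): NH4Cl→HCl ratio 1:1 ⇒ n(HCl) = 0.74291 mol.
Reaction (2): HCl→H2 ratio 2:1 ⇒ n(H2) = 0.37146 mol.
Reaction (3): H2→H2O ratio 1:1 ⇒ n(H2O) = 0.37146 mol.
Mass of H2O = 0.37146 × 18.016 = 6.6922 g.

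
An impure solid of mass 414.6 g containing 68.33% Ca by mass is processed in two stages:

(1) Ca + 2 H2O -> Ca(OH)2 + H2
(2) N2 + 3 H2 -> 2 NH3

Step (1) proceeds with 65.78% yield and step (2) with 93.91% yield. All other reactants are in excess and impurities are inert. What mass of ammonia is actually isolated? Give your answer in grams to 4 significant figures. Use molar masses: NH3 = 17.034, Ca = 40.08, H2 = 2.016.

49.58 g

Pure Ca = 414.6 × 0.6833 = 283.30 g.
n(Ca) = 283.30 / 40.08 = 7.0683 mol.
Step 1 (Ca:H2 = 1:1): theoretical n(H2) = 7.0683 mol; at 65.78% yield, n(H2) = 4.6495 mol.
Step 2 (H2:NH3 = 3:2): theoretical n(NH3) = 3.0997 mol, so theoretical mass = 3.0997 × 17.034 = 52.800 g.
At 93.91% yield, actual mass of NH3 = 52.800 × 0.9391 = 49.584 g.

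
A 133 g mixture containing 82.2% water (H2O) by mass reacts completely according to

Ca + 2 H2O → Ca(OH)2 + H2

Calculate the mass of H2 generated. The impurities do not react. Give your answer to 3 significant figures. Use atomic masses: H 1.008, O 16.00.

6.12 g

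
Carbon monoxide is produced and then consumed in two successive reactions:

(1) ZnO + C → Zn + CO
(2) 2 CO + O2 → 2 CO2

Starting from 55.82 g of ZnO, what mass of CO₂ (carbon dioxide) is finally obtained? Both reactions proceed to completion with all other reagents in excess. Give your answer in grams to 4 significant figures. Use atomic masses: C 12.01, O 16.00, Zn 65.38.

30.19 g

M(ZnO) = 65.38 + 16.00 = 81.38 g/mol.
M(CO2) = 12.01 + 2(16.00) = 44.01 g/mol.
n(ZnO) = 55.820 / 81.38 = 0.68592 mol.
Step 1 gives a 1:1 ratio of ZnO to CO, so n(CO) = 0.68592 mol.
In step 2 the CO:CO2 ratio is 2:2, so n(CO2) = 0.68592 mol.
Mass of CO2 = 0.68592 × 44.01 = 30.187 g.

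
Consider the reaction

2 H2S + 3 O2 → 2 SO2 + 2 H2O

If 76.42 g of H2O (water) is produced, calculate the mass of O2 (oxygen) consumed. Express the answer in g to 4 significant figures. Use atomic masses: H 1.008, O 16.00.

203.6 g

M(H2O) = 2(1.008) + 16.00 = 18.016 g/mol.
M(O2) = 2(16.00) = 32.00 g/mol.
n(H2O) = 76.420 g / 18.016 g/mol = 4.2418 mol.
From the equation the H2O:O2 mole ratio is 2:3, so n(O2) = 4.2418 × 3/2 = 6.3627 mol.
Mass of O2 = 6.3627 mol × 32.00 g/mol = 203.61 g.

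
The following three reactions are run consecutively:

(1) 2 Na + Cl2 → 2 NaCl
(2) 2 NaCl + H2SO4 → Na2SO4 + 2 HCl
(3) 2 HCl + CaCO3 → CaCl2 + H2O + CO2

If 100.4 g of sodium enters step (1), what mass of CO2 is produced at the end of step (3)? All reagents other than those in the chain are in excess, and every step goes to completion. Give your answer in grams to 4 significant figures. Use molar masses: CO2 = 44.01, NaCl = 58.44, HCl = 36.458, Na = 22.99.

96.10 g

n(Na) = 100.4 / 22.99 = 4.3671 mol.
Reaction (1): Na→NaCl ratio 2:2 ⇒ n(NaCl) = 4.3671 mol.
Reaction (2): NaCl→HCl ratio 2:2 ⇒ n(HCl) = 4.3671 mol.
Reaction (3): HCl→CO2 ratio 2:1 ⇒ n(CO2) = 2.1836 mol.
Mass of CO2 = 2.1836 × 44.01 = 96.098 g.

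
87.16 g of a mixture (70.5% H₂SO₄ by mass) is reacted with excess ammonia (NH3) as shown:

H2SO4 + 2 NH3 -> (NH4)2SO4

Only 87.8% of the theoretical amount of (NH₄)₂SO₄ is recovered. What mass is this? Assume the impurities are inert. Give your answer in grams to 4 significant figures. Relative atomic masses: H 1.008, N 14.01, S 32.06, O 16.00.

Pure H2SO4 available = 87.16 g × 0.705 = 61.448 g.
M(H2SO4) = 2(1.008) + 32.06 + 4(16.00) = 98.076 g/mol.
M((NH4)2SO4) = 2(14.01) + 8(1.008) + 32.06 + 4(16.00) = 132.144 g/mol.
n(H2SO4) = 61.448 g / 98.076 g/mol = 0.62653 mol.
From the equation the H2SO4:(NH4)2SO4 mole ratio is 1:1, so n((NH4)2SO4) = 0.62653 × 1/1 = 0.62653 mol.
Mass of (NH4)2SO4 = 0.62653 mol × 132.144 g/mol = 82.793 g.
Actual mass collected = 82.793 g × 0.878 = 72.692 g.

72.69 g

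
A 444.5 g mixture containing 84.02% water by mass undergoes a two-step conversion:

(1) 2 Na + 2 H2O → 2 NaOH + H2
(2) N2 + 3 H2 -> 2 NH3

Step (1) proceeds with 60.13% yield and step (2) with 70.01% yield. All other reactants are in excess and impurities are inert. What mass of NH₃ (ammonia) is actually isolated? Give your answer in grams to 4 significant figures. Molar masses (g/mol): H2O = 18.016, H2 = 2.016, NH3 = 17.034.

49.55 g

Pure H2O = 444.5 × 0.8402 = 373.47 g.
n(H2O) = 373.47 / 18.016 = 20.730 mol.
Step 1 (H2O:H2 = 2:1): theoretical n(H2) = 10.365 mol; at 60.13% yield, n(H2) = 6.2324 mol.
Step 2 (H2:NH3 = 3:2): theoretical n(NH3) = 4.1550 mol, so theoretical mass = 4.1550 × 17.034 = 70.775 g.
At 70.01% yield, actual mass of NH3 = 70.775 × 0.7001 = 49.550 g.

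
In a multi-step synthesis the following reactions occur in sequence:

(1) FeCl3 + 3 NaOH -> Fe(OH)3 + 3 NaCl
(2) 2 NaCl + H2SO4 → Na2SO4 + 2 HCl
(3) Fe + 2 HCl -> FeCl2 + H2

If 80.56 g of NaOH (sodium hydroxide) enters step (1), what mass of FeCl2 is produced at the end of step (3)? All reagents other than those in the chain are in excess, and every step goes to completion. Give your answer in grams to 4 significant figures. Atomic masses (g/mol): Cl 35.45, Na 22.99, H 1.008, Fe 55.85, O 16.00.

127.6 g

M(NaOH) = 22.99 + 16.00 + 1.008 = 39.998 g/mol.
M(FeCl2) = 55.85 + 2(35.45) = 126.75 g/mol.
n(NaOH) = 80.56 / 39.998 = 2.0141 mol.
Reaction (1): NaOH→NaCl ratio 3:3 ⇒ n(NaCl) = 2.0141 mol.
Reaction (2): NaCl→HCl ratio 2:2 ⇒ n(HCl) = 2.0141 mol.
Reaction (3): HCl→FeCl2 ratio 2:1 ⇒ n(FeCl2) = 1.0071 mol.
Mass of FeCl2 = 1.0071 × 126.75 = 127.64 g.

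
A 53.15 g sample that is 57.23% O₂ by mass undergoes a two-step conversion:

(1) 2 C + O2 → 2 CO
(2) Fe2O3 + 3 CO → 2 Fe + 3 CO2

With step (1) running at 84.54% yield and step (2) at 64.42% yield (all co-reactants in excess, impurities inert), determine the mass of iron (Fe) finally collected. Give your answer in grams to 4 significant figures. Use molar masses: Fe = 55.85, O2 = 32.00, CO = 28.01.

38.55 g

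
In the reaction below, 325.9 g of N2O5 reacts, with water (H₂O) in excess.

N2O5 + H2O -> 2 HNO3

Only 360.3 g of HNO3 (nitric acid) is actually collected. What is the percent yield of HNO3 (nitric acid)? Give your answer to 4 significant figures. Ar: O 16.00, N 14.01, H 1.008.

94.75 %

M(N2O5) = 2(14.01) + 5(16.00) = 108.02 g/mol.
M(HNO3) = 1.008 + 14.01 + 3(16.00) = 63.018 g/mol.
n(N2O5) = 325.90 g / 108.02 g/mol = 3.0170 mol.
From the equation the N2O5:HNO3 mole ratio is 1:2, so n(HNO3) = 3.0170 × 2/1 = 6.0341 mol.
Mass of HNO3 = 6.0341 mol × 63.018 g/mol = 380.25 g.
This is the theoretical yield. Percent yield = 360.3 g / 380.25 g × 100% = 94.752%.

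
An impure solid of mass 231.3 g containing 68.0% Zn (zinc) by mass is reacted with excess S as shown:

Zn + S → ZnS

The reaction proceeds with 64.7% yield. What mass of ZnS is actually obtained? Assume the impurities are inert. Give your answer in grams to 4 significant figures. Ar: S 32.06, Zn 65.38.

Pure Zn available = 231.3 g × 0.680 = 157.28 g.
M(Zn) = 65.38 g/mol.
M(ZnS) = 65.38 + 32.06 = 97.44 g/mol.
n(Zn) = 157.28 g / 65.38 g/mol = 2.4057 mol.
From the equation the Zn:ZnS mole ratio is 1:1, so n(ZnS) = 2.4057 × 1/1 = 2.4057 mol.
Mass of ZnS = 2.4057 mol × 97.44 g/mol = 234.41 g.
Actual mass collected = 234.41 g × 0.647 = 151.66 g.

151.7 g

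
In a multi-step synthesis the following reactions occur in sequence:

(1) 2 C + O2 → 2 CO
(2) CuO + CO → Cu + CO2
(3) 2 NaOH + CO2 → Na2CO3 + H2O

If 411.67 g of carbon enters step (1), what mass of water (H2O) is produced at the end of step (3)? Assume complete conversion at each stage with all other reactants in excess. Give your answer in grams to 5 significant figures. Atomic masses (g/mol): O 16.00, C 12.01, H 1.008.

M(C) = 12.01 g/mol.
M(H2O) = 2(1.008) + 16.00 = 18.016 g/mol.
n(C) = 411.67 / 12.01 = 34.2773 mol.
Reaction (1): C→CO ratio 2:2 ⇒ n(CO) = 34.2773 mol.
Reaction (2): CO→CO2 ratio 1:1 ⇒ n(CO2) = 34.2773 mol.
Reaction (3): CO2→H2O ratio 1:1 ⇒ n(H2O) = 34.2773 mol.
Mass of H2O = 34.2773 × 18.016 = 617.539 g.

617.54 g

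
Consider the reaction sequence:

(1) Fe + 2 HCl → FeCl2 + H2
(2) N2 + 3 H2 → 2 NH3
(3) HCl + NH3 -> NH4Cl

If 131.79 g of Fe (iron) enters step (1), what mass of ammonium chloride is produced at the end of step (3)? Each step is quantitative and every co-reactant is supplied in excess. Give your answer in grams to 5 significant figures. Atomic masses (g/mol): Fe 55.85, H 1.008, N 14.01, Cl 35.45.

M(Fe) = 55.85 g/mol.
M(NH4Cl) = 14.01 + 4(1.008) + 35.45 = 53.492 g/mol.
n(Fe) = 131.79 / 55.85 = 2.35971 mol.
Reaction (1): Fe→H2 ratio 1:1 ⇒ n(H2) = 2.35971 mol.
Reaction (2): H2→NH3 ratio 3:2 ⇒ n(NH3) = 1.57314 mol.
Reaction (3): NH3→NH4Cl ratio 1:1 ⇒ n(NH4Cl) = 1.57314 mol.
Mass of NH4Cl = 1.57314 × 53.492 = 84.1505 g.

84.151 g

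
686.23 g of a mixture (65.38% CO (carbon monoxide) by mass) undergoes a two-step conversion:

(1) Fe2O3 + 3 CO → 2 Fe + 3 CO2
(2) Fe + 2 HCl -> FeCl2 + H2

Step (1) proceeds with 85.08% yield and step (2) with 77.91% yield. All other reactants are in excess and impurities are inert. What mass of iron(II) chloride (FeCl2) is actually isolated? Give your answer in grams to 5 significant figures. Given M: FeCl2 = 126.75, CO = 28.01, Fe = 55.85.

Pure CO = 686.23 × 0.6538 = 448.657 g.
n(CO) = 448.657 / 28.01 = 16.0177 mol.
Step 1 (CO:Fe = 3:2): theoretical n(Fe) = 10.6785 mol; at 85.08% yield, n(Fe) = 9.08527 mol.
Step 2 (Fe:FeCl2 = 1:1): theoretical n(FeCl2) = 9.08527 mol, so theoretical mass = 9.08527 × 126.75 = 1151.56 g.
At 77.91% yield, actual mass of FeCl2 = 1151.56 × 0.7791 = 897.179 g.

897.18 g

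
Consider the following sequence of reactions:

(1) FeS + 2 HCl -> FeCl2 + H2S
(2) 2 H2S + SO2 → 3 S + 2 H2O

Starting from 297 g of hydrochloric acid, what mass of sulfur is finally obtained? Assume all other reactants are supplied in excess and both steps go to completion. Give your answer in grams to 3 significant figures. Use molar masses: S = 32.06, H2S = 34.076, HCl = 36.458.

196 g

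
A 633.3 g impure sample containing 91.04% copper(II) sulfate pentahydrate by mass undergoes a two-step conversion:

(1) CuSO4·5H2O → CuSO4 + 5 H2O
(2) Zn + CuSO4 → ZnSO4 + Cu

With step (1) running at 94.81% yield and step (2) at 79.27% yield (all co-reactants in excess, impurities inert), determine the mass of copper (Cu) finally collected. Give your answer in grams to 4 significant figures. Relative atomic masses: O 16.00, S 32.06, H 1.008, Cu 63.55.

Pure CuSO4·5H2O = 633.3 × 0.9104 = 576.56 g.
M(CuSO4·5H2O) = 63.55 + 32.06 + 9(16.00) + 10(1.008) = 249.69 g/mol.
M(Cu) = 63.55 g/mol.
n(CuSO4·5H2O) = 576.56 / 249.69 = 2.3091 mol.
Step 1 (CuSO4·5H2O:CuSO4 = 1:1): theoretical n(CuSO4) = 2.3091 mol; at 94.81% yield, n(CuSO4) = 2.1892 mol.
Step 2 (CuSO4:Cu = 1:1): theoretical n(Cu) = 2.1892 mol, so theoretical mass = 2.1892 × 63.55 = 139.13 g.
At 79.27% yield, actual mass of Cu = 139.13 × 0.7927 = 110.29 g.

110.3 g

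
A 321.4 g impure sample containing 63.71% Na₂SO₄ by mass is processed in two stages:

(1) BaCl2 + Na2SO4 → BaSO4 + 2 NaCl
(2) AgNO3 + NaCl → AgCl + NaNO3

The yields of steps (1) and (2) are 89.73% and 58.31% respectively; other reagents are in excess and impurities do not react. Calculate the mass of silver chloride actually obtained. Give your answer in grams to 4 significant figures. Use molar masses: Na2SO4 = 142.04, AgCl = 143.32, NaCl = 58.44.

216.2 g

Pure Na2SO4 = 321.4 × 0.6371 = 204.76 g.
n(Na2SO4) = 204.76 / 142.04 = 1.4416 mol.
Step 1 (Na2SO4:NaCl = 1:2): theoretical n(NaCl) = 2.8832 mol; at 89.73% yield, n(NaCl) = 2.5871 mol.
Step 2 (NaCl:AgCl = 1:1): theoretical n(AgCl) = 2.5871 mol, so theoretical mass = 2.5871 × 143.32 = 370.78 g.
At 58.31% yield, actual mass of AgCl = 370.78 × 0.5831 = 216.20 g.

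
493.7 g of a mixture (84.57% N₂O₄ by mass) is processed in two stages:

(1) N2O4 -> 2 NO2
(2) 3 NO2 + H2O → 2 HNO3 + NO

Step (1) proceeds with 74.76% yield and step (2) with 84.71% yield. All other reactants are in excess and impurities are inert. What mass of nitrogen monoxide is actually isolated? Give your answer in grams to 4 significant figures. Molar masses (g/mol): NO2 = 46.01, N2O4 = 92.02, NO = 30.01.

57.49 g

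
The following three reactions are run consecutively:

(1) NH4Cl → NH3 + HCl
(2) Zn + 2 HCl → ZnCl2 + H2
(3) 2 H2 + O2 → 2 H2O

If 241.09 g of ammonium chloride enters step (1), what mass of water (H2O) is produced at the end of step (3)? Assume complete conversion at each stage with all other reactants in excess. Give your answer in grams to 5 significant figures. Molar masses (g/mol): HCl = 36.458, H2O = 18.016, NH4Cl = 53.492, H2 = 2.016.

n(NH4Cl) = 241.09 / 53.492 = 4.50703 mol.
Reaction (1): NH4Cl→HCl ratio 1:1 ⇒ n(HCl) = 4.50703 mol.
Reaction (2): HCl→H2 ratio 2:1 ⇒ n(H2) = 2.25351 mol.
Reaction (3): H2→H2O ratio 2:2 ⇒ n(H2O) = 2.25351 mol.
Mass of H2O = 2.25351 × 18.016 = 40.5993 g.

40.599 g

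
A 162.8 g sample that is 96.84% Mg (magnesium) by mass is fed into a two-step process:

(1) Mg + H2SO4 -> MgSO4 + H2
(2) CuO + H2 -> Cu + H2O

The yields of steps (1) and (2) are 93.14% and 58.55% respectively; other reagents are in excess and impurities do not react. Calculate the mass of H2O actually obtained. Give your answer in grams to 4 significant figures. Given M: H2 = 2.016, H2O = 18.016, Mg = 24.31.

63.72 g

Pure Mg = 162.8 × 0.9684 = 157.66 g.
n(Mg) = 157.66 / 24.31 = 6.4852 mol.
Step 1 (Mg:H2 = 1:1): theoretical n(H2) = 6.4852 mol; at 93.14% yield, n(H2) = 6.0403 mol.
Step 2 (H2:H2O = 1:1): theoretical n(H2O) = 6.0403 mol, so theoretical mass = 6.0403 × 18.016 = 108.82 g.
At 58.55% yield, actual mass of H2O = 108.82 × 0.5855 = 63.716 g.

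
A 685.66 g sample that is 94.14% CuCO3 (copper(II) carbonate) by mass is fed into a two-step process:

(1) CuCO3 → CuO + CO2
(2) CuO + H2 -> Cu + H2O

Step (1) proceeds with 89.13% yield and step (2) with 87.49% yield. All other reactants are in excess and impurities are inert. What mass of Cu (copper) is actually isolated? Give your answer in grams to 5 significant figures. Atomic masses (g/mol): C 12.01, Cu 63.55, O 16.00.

Pure CuCO3 = 685.66 × 0.9414 = 645.480 g.
M(CuCO3) = 63.55 + 12.01 + 3(16.00) = 123.56 g/mol.
M(Cu) = 63.55 g/mol.
n(CuCO3) = 645.480 / 123.56 = 5.22402 mol.
Step 1 (CuCO3:CuO = 1:1): theoretical n(CuO) = 5.22402 mol; at 89.13% yield, n(CuO) = 4.65617 mol.
Step 2 (CuO:Cu = 1:1): theoretical n(Cu) = 4.65617 mol, so theoretical mass = 4.65617 × 63.55 = 295.900 g.
At 87.49% yield, actual mass of Cu = 295.900 × 0.8749 = 258.883 g.

258.88 g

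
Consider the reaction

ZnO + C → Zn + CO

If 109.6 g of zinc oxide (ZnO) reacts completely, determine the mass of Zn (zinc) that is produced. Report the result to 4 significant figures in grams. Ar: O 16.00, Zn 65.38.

88.05 g

M(ZnO) = 65.38 + 16.00 = 81.38 g/mol.
M(Zn) = 65.38 g/mol.
n(ZnO) = 109.60 g / 81.38 g/mol = 1.3468 mol.
From the equation the ZnO:Zn mole ratio is 1:1, so n(Zn) = 1.3468 × 1/1 = 1.3468 mol.
Mass of Zn = 1.3468 mol × 65.38 g/mol = 88.052 g.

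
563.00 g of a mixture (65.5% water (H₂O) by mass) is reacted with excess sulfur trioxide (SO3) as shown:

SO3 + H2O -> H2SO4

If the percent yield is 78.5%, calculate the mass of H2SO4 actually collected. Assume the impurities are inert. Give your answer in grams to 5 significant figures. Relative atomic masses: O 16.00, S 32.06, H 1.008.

1575.9 g

Pure H2O available = 563.00 g × 0.655 = 368.765 g.
M(H2O) = 2(1.008) + 16.00 = 18.016 g/mol.
M(H2SO4) = 2(1.008) + 32.06 + 4(16.00) = 98.076 g/mol.
n(H2O) = 368.765 g / 18.016 g/mol = 20.4688 mol.
From the equation the H2O:H2SO4 mole ratio is 1:1, so n(H2SO4) = 20.4688 × 1/1 = 20.4688 mol.
Mass of H2SO4 = 20.4688 mol × 98.076 g/mol = 2007.49 g.
Actual mass collected = 2007.49 g × 0.785 = 1575.88 g.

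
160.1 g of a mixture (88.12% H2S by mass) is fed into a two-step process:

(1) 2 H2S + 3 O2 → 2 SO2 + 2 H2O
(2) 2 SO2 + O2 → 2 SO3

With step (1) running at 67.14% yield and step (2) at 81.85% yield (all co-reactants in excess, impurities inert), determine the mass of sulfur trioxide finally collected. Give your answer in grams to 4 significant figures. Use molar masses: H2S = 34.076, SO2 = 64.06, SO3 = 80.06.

Pure H2S = 160.1 × 0.8812 = 141.08 g.
n(H2S) = 141.08 / 34.076 = 4.1402 mol.
Step 1 (H2S:SO2 = 2:2): theoretical n(SO2) = 4.1402 mol; at 67.14% yield, n(SO2) = 2.7797 mol.
Step 2 (SO2:SO3 = 2:2): theoretical n(SO3) = 2.7797 mol, so theoretical mass = 2.7797 × 80.06 = 222.54 g.
At 81.85% yield, actual mass of SO3 = 222.54 × 0.8185 = 182.15 g.

182.2 g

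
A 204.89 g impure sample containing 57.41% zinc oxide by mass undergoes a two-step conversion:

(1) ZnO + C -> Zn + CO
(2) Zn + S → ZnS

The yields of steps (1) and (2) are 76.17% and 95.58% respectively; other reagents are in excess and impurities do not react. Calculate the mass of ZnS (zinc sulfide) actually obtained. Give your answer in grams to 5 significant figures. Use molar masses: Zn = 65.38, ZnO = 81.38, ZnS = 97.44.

102.54 g

Pure ZnO = 204.89 × 0.5741 = 117.627 g.
n(ZnO) = 117.627 / 81.38 = 1.44541 mol.
Step 1 (ZnO:Zn = 1:1): theoretical n(Zn) = 1.44541 mol; at 76.17% yield, n(Zn) = 1.10097 mol.
Step 2 (Zn:ZnS = 1:1): theoretical n(ZnS) = 1.10097 mol, so theoretical mass = 1.10097 × 97.44 = 107.278 g.
At 95.58% yield, actual mass of ZnS = 107.278 × 0.9558 = 102.537 g.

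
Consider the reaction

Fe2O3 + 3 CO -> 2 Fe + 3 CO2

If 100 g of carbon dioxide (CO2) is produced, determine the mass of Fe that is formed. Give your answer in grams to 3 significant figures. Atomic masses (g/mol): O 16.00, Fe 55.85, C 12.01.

M(CO2) = 12.01 + 2(16.00) = 44.01 g/mol.
M(Fe) = 55.85 g/mol.
n(CO2) = 100.0 g / 44.01 g/mol = 2.272 mol.
From the equation the CO2:Fe mole ratio is 3:2, so n(Fe) = 2.272 × 2/3 = 1.515 mol.
Mass of Fe = 1.515 mol × 55.85 g/mol = 84.60 g.

84.6 g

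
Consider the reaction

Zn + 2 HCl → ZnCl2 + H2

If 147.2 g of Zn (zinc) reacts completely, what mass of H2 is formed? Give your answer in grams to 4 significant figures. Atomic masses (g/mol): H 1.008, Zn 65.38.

4.539 g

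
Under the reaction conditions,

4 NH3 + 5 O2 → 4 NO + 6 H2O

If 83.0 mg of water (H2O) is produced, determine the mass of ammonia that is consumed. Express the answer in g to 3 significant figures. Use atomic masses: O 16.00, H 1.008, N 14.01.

0.0523 g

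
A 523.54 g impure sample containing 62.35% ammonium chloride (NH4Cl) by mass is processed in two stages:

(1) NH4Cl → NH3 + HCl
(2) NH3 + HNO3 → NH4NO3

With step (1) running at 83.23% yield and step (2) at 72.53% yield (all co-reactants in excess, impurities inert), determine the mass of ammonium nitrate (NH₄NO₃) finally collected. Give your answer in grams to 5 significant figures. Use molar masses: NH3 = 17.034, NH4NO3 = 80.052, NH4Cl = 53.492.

294.89 g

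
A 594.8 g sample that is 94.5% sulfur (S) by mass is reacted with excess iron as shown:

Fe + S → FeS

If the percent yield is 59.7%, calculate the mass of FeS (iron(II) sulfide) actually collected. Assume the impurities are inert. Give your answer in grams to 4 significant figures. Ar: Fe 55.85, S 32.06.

Pure S available = 594.8 g × 0.945 = 562.09 g.
M(S) = 32.06 g/mol.
M(FeS) = 55.85 + 32.06 = 87.91 g/mol.
n(S) = 562.09 g / 32.06 g/mol = 17.532 mol.
From the equation the S:FeS mole ratio is 1:1, so n(FeS) = 17.532 × 1/1 = 17.532 mol.
Mass of FeS = 17.532 mol × 87.91 g/mol = 1541.3 g.
Actual mass collected = 1541.3 g × 0.597 = 920.14 g.

920.1 g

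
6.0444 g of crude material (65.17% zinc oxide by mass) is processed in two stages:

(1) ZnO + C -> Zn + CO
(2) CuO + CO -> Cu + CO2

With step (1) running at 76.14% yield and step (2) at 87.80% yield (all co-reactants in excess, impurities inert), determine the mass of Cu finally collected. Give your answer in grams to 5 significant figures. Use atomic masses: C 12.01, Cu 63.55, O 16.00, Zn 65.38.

2.0564 g

Pure ZnO = 6.0444 × 0.6517 = 3.93914 g.
M(ZnO) = 65.38 + 16.00 = 81.38 g/mol.
M(Cu) = 63.55 g/mol.
n(ZnO) = 3.93914 / 81.38 = 0.0484042 mol.
Step 1 (ZnO:CO = 1:1): theoretical n(CO) = 0.0484042 mol; at 76.14% yield, n(CO) = 0.0368550 mol.
Step 2 (CO:Cu = 1:1): theoretical n(Cu) = 0.0368550 mol, so theoretical mass = 0.0368550 × 63.55 = 2.34213 g.
At 87.80% yield, actual mass of Cu = 2.34213 × 0.8780 = 2.05639 g.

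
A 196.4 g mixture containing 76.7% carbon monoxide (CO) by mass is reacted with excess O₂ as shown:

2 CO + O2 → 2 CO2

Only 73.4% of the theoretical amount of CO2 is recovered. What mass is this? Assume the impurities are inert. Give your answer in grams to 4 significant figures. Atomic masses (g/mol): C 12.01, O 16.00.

173.7 g

Pure CO available = 196.4 g × 0.767 = 150.64 g.
M(CO) = 12.01 + 16.00 = 28.01 g/mol.
M(CO2) = 12.01 + 2(16.00) = 44.01 g/mol.
n(CO) = 150.64 g / 28.01 g/mol = 5.3780 mol.
From the equation the CO:CO2 mole ratio is 2:2, so n(CO2) = 5.3780 × 2/2 = 5.3780 mol.
Mass of CO2 = 5.3780 mol × 44.01 g/mol = 236.69 g.
Actual mass collected = 236.69 g × 0.734 = 173.73 g.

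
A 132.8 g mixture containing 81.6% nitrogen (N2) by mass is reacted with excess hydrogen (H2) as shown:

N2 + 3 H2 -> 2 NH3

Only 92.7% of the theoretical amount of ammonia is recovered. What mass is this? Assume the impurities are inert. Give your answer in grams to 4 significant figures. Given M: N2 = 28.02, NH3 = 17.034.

Pure N2 available = 132.8 g × 0.816 = 108.36 g.
n(N2) = 108.36 g / 28.02 g/mol = 3.8674 mol.
From the equation the N2:NH3 mole ratio is 1:2, so n(NH3) = 3.8674 × 2/1 = 7.7348 mol.
Mass of NH3 = 7.7348 mol × 17.034 g/mol = 131.75 g.
Actual mass collected = 131.75 g × 0.927 = 122.14 g.

122.1 g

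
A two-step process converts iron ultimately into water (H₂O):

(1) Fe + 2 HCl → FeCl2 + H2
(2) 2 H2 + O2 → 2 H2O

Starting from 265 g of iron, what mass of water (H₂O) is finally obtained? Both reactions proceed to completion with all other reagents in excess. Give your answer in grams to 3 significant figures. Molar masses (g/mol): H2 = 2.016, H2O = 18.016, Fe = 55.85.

n(Fe) = 265.0 / 55.85 = 4.745 mol.
Step 1 gives a 1:1 ratio of Fe to H2, so n(H2) = 4.745 mol.
In step 2 the H2:H2O ratio is 2:2, so n(H2O) = 4.745 mol.
Mass of H2O = 4.745 × 18.016 = 85.48 g.

85.5 g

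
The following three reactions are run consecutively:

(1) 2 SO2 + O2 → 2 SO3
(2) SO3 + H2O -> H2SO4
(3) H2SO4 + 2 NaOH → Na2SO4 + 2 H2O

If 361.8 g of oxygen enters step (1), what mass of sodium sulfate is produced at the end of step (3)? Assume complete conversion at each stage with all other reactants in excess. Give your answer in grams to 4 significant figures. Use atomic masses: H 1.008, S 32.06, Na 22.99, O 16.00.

3212 g

M(O2) = 2(16.00) = 32.00 g/mol.
M(Na2SO4) = 2(22.99) + 32.06 + 4(16.00) = 142.04 g/mol.
n(O2) = 361.8 / 32.00 = 11.306 mol.
Reaction (1): O2→SO3 ratio 1:2 ⇒ n(SO3) = 22.613 mol.
Reaction (2): SO3→H2SO4 ratio 1:1 ⇒ n(H2SO4) = 22.613 mol.
Reaction (3): H2SO4→Na2SO4 ratio 1:1 ⇒ n(Na2SO4) = 22.613 mol.
Mass of Na2SO4 = 22.613 × 142.04 = 3211.9 g.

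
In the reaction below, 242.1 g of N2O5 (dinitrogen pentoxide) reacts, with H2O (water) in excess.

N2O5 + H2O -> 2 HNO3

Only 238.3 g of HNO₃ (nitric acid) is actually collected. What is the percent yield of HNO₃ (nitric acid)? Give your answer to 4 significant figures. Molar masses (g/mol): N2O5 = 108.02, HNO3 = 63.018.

84.36 %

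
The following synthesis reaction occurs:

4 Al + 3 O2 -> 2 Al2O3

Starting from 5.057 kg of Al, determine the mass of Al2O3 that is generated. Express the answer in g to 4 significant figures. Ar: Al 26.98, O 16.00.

M(Al) = 26.98 g/mol.
M(Al2O3) = 2(26.98) + 3(16.00) = 101.96 g/mol.
Convert: 5.057 kg = 5057.0 g.
n(Al) = 5057.0 g / 26.98 g/mol = 187.44 mol.
From the equation the Al:Al2O3 mole ratio is 4:2, so n(Al2O3) = 187.44 × 2/4 = 93.718 mol.
Mass of Al2O3 = 93.718 mol × 101.96 g/mol = 9555.4 g.

9555 g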